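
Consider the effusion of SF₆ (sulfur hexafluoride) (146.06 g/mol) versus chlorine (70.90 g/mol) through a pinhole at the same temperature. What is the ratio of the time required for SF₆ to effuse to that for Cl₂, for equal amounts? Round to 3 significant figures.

Using Graham's law: t_SF₆/t_Cl₂ = √(M_SF₆/M_Cl₂) = √(146.06/70.90) = √2.060 = 1.44.

1.44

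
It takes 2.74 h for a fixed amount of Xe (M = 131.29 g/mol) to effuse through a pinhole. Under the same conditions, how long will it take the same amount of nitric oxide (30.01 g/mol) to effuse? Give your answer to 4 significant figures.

From Graham's law, t_NO/t_Xe = √(M_NO/M_Xe) = √(30.01/131.29) = √0.2286 = 0.4781.
So the time for NO is 2.74 × 0.4781 = 1.310 h.

1.310 h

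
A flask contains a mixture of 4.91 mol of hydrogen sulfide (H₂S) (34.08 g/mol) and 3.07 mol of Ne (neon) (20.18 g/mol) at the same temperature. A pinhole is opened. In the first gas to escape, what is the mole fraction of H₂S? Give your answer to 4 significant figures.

0.5517

The effusion rate of species i is ∝ p_i/√M_i ∝ n_i/√M_i.
x_H₂S(eff) = (n_H₂S/√M_H₂S) / (n_H₂S/√M_H₂S + n_Ne/√M_Ne)
= (4.91/√34.08) / (4.91/√34.08 + 3.07/√20.18) = 0.8411/(0.8411 + 0.6834) = 0.5517.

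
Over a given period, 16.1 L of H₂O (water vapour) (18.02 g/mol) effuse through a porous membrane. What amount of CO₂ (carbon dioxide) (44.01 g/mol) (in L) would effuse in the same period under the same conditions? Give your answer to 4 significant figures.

10.30 L

Graham's law gives rate_CO₂/rate_H₂O = √(M_H₂O/M_CO₂) = √(18.02/44.01) = √0.4095 = 0.6399.
So the volume for CO₂ is 16.1 × 0.6399 = 10.30 L.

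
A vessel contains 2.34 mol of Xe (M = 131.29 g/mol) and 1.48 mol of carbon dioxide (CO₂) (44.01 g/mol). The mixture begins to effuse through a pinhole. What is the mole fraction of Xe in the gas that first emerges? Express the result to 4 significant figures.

0.4779

The effusion rate of species i is ∝ p_i/√M_i ∝ n_i/√M_i.
So x_Xe in the escaping gas = (n_Xe/√M_Xe) / Σ(n_i/√M_i)
= (2.34/√131.29) / (2.34/√131.29 + 1.48/√44.01) = 0.2042/(0.2042 + 0.2231) = 0.4779.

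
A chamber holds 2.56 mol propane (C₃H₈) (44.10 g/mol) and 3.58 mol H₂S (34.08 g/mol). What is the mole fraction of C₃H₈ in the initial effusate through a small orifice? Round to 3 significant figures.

0.386

Rate_i ∝ x_i/√M_i (Graham's law weighted by mole fraction), so the effusate composition follows n_i/√M_i.
So x_C₃H₈ in the escaping gas = (n_C₃H₈/√M_C₃H₈) / Σ(n_i/√M_i)
= (2.56/√44.10) / (2.56/√44.10 + 3.58/√34.08) = 0.3855/(0.3855 + 0.6132) = 0.386.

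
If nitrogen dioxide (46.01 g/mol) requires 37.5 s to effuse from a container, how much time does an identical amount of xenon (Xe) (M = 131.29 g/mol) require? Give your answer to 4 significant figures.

Graham's law gives t_Xe/t_NO₂ = √(M_Xe/M_NO₂) = √(131.29/46.01) = √2.854 = 1.689.
So the time for Xe is 37.5 × 1.689 = 63.35 s.

63.35 s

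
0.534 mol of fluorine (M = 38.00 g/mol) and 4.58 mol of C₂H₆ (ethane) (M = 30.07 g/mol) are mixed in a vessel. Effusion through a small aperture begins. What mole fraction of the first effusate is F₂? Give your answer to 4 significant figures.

Effusion rate of each component ∝ n_i/√M_i (partial pressure × 1/√M).
x_F₂(eff) = (n_F₂/√M_F₂) / (n_F₂/√M_F₂ + n_C₂H₆/√M_C₂H₆)
= (0.534/√38.00) / (0.534/√38.00 + 4.58/√30.07) = 0.08663/(0.08663 + 0.8352) = 0.09397.

0.09397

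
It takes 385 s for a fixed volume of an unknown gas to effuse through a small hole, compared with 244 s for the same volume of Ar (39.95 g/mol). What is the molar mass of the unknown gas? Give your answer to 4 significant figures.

99.46 g/mol

By Graham's law, t_X/t_Ar = √(M_X/M_Ar).
385/244 = 1.578 = √(M_X/39.95)
M_X = 39.95 × 1.578² = 39.95 × 2.490 = 99.46 g/mol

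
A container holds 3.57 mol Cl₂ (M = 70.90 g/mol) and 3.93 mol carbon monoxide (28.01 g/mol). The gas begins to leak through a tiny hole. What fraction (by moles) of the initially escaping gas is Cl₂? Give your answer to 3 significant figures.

Each component's effusion rate ∝ (its partial pressure)·(1/√M) ∝ n_i/√M_i.
So x_Cl₂ in the escaping gas = (n_Cl₂/√M_Cl₂) / Σ(n_i/√M_i)
= (3.57/√70.90) / (3.57/√70.90 + 3.93/√28.01) = 0.4240/(0.4240 + 0.7426) = 0.363.

0.363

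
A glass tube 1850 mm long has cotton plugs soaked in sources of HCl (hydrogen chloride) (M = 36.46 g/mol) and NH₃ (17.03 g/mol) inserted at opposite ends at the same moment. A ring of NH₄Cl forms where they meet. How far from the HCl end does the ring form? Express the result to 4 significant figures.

751.1 mm

Graham's law gives d_HCl/d_NH₃ = rate_HCl/rate_NH₃ = √(M_NH₃/M_HCl) = √(17.03/36.46) = 0.6834.
With d_HCl + d_NH₃ = 1850 mm, d_NH₃ = 1850/(1 + 0.6834) = 1099 mm.
d_HCl = 1850 − 1099 = 751.1 mm.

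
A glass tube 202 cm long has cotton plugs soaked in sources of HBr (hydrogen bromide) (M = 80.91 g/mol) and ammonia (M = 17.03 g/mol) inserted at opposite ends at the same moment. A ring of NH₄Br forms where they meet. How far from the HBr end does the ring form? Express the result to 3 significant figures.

In equal time, each gas travels a distance ∝ its rate ∝ 1/√M, so d_HBr/d_NH₃ = √(M_NH₃/M_HBr) = √(17.03/80.91) = 0.4588.
With d_HBr + d_NH₃ = 202 cm, d_NH₃ = 202/(1 + 0.4588) = 138.5 cm.
d_HBr = 202 − 138.5 = 63.5 cm.

63.5 cm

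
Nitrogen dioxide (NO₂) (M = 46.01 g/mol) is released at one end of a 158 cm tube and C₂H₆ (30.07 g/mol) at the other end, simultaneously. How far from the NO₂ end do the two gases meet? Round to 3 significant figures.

The fronts meet when d_NO₂ + d_C₂H₆ = L with d_NO₂/d_C₂H₆ = √(M_C₂H₆/M_NO₂) (Graham's law). Here √(M_C₂H₆/M_NO₂) = √(30.07/46.01) = 0.8084.
With d_NO₂ + d_C₂H₆ = 158 cm, d_C₂H₆ = 158/(1 + 0.8084) = 87.37 cm.
d_NO₂ = 158 − 87.37 = 70.6 cm.

70.6 cm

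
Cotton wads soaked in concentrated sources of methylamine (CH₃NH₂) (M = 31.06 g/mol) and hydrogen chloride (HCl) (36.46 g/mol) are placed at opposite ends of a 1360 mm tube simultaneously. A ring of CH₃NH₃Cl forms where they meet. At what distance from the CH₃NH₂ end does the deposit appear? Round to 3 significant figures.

In equal time, each gas travels a distance ∝ its rate ∝ 1/√M, so d_CH₃NH₂/d_HCl = √(M_HCl/M_CH₃NH₂) = √(36.46/31.06) = 1.083.
With d_CH₃NH₂ + d_HCl = 1360 mm, d_HCl = 1360/(1 + 1.083) = 652.8 mm.
d_CH₃NH₂ = 1360 − 652.8 = 707 mm.

707 mm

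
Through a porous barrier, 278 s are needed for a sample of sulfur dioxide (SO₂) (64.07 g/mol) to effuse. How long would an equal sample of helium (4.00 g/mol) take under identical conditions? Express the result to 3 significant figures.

69.5 s

Using Graham's law: t_He/t_SO₂ = √(M_He/M_SO₂) = √(4.00/64.07) = √0.06243 = 0.2499.
So the time for He is 278 × 0.2499 = 69.5 s.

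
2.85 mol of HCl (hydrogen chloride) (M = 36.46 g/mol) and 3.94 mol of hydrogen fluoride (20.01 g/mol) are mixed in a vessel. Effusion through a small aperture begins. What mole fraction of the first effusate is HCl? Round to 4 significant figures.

0.3489

Effusion rate of each component ∝ n_i/√M_i (partial pressure × 1/√M).
x_HCl(eff) = (n_HCl/√M_HCl) / (n_HCl/√M_HCl + n_HF/√M_HF)
= (2.85/√36.46) / (2.85/√36.46 + 3.94/√20.01) = 0.4720/(0.4720 + 0.8808) = 0.3489.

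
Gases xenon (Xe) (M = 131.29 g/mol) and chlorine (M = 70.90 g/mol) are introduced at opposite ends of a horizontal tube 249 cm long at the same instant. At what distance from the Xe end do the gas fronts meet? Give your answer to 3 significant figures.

Distances travelled in equal time are proportional to diffusion rates, so d_Xe/d_Cl₂ = √(M_Cl₂/M_Xe) = √(70.90/131.29) = 0.7349.
With d_Xe + d_Cl₂ = 249 cm, d_Cl₂ = 249/(1 + 0.7349) = 143.5 cm.
d_Xe = 249 − 143.5 = 105 cm.

105 cm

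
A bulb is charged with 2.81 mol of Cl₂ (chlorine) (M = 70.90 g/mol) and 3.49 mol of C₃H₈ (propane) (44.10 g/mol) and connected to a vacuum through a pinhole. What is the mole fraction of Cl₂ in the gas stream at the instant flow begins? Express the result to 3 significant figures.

Effusion rate of each component ∝ n_i/√M_i (partial pressure × 1/√M).
x_Cl₂(eff) = (n_Cl₂/√M_Cl₂) / (n_Cl₂/√M_Cl₂ + n_C₃H₈/√M_C₃H₈)
= (2.81/√70.90) / (2.81/√70.90 + 3.49/√44.10) = 0.3337/(0.3337 + 0.5255) = 0.388.

0.388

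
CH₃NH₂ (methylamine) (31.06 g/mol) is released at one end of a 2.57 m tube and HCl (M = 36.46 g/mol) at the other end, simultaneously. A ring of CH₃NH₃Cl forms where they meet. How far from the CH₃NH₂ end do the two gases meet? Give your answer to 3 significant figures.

1.34 m

Graham's law gives d_CH₃NH₂/d_HCl = rate_CH₃NH₂/rate_HCl = √(M_HCl/M_CH₃NH₂) = √(36.46/31.06) = 1.083.
With d_CH₃NH₂ + d_HCl = 2.57 m, d_HCl = 2.57/(1 + 1.083) = 1.234 m.
d_CH₃NH₂ = 2.57 − 1.234 = 1.34 m.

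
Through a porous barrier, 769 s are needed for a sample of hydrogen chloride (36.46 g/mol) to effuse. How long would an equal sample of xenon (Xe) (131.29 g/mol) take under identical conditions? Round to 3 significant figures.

1460 s

Since effusion rate ∝ 1/√M, t_Xe/t_HCl = √(M_Xe/M_HCl) = √(131.29/36.46) = √3.601 = 1.898.
So the time for Xe is 769 × 1.898 = 1460 s.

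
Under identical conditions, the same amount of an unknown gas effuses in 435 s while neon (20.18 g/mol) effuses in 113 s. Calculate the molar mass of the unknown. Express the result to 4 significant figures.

299.0 g/mol

From Graham's law, t_X/t_Ne = √(M_X/M_Ne).
435/113 = 3.850 = √(M_X/20.18)
M_X = 20.18 × 3.850² = 20.18 × 14.82 = 299.0 g/mol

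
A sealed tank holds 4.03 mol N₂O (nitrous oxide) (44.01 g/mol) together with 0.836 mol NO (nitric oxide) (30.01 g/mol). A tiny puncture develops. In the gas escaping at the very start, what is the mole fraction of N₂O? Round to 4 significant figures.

0.7992

Each component's effusion rate ∝ (its partial pressure)·(1/√M) ∝ n_i/√M_i.
So x_N₂O in the escaping gas = (n_N₂O/√M_N₂O) / Σ(n_i/√M_i)
= (4.03/√44.01) / (4.03/√44.01 + 0.836/√30.01) = 0.6075/(0.6075 + 0.1526) = 0.7992.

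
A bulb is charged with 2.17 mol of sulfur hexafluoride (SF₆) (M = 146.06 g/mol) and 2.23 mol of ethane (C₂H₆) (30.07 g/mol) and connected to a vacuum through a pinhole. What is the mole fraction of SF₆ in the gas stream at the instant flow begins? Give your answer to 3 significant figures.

0.306

The effusion rate of species i is ∝ p_i/√M_i ∝ n_i/√M_i.
x_SF₆(eff) = (n_SF₆/√M_SF₆) / (n_SF₆/√M_SF₆ + n_C₂H₆/√M_C₂H₆)
= (2.17/√146.06) / (2.17/√146.06 + 2.23/√30.07) = 0.1796/(0.1796 + 0.4067) = 0.306.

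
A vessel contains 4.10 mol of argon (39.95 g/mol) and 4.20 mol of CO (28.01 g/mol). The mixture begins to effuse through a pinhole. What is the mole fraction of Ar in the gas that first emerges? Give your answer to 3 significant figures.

0.450

Each component's effusion rate ∝ (its partial pressure)·(1/√M) ∝ n_i/√M_i.
x_Ar(eff) = (n_Ar/√M_Ar) / (n_Ar/√M_Ar + n_CO/√M_CO)
= (4.10/√39.95) / (4.10/√39.95 + 4.20/√28.01) = 0.6487/(0.6487 + 0.7936) = 0.450.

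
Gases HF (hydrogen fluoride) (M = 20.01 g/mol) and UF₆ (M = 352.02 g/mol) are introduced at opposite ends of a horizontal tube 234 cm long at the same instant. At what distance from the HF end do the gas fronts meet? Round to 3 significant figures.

189 cm

Distances travelled in equal time are proportional to diffusion rates, so d_HF/d_UF₆ = √(M_UF₆/M_HF) = √(352.02/20.01) = 4.194.
With d_HF + d_UF₆ = 234 cm, d_UF₆ = 234/(1 + 4.194) = 45.05 cm.
d_HF = 234 − 45.05 = 189 cm.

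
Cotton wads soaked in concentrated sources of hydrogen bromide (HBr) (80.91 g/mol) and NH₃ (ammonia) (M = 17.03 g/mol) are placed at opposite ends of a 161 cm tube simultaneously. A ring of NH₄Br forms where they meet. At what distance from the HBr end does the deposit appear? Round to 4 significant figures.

50.63 cm

In equal time, each gas travels a distance ∝ its rate ∝ 1/√M, so d_HBr/d_NH₃ = √(M_NH₃/M_HBr) = √(17.03/80.91) = 0.4588.
With d_HBr + d_NH₃ = 161 cm, d_NH₃ = 161/(1 + 0.4588) = 110.4 cm.
d_HBr = 161 − 110.4 = 50.63 cm.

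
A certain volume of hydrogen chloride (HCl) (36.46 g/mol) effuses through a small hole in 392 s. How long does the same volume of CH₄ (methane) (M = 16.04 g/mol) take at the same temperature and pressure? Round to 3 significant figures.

From Graham's law, t_CH₄/t_HCl = √(M_CH₄/M_HCl) = √(16.04/36.46) = √0.4399 = 0.6633.
So the time for CH₄ is 392 × 0.6633 = 260 s.

260 s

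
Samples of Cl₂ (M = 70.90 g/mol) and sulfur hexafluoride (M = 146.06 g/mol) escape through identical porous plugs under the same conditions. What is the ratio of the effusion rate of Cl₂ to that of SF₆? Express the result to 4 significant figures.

1.435

Using Graham's law: rate_Cl₂/rate_SF₆ = √(M_SF₆/M_Cl₂) = √(146.06/70.90) = √2.060 = 1.435.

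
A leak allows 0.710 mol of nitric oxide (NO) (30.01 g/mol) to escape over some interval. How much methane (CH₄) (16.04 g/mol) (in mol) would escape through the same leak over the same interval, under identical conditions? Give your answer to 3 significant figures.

0.971 mol

From Graham's law, rate_CH₄/rate_NO = √(M_NO/M_CH₄) = √(30.01/16.04) = √1.871 = 1.368.
So the amount for CH₄ is 0.710 × 1.368 = 0.971 mol.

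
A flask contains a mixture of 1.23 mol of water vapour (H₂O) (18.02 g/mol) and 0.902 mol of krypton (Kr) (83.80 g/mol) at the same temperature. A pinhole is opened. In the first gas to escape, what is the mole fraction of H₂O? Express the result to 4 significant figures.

0.7462

Rate_i ∝ x_i/√M_i (Graham's law weighted by mole fraction), so the effusate composition follows n_i/√M_i.
So x_H₂O in the escaping gas = (n_H₂O/√M_H₂O) / Σ(n_i/√M_i)
= (1.23/√18.02) / (1.23/√18.02 + 0.902/√83.80) = 0.2898/(0.2898 + 0.09853) = 0.7462.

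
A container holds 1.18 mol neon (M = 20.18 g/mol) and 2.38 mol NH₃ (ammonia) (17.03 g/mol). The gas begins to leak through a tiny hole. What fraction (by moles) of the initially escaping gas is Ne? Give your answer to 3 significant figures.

0.313

Effusion rate of each component ∝ n_i/√M_i (partial pressure × 1/√M).
So x_Ne in the escaping gas = (n_Ne/√M_Ne) / Σ(n_i/√M_i)
= (1.18/√20.18) / (1.18/√20.18 + 2.38/√17.03) = 0.2627/(0.2627 + 0.5767) = 0.313.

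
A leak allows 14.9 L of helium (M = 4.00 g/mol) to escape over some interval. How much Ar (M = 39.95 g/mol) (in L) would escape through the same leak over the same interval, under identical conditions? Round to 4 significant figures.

Since effusion rate ∝ 1/√M, rate_Ar/rate_He = √(M_He/M_Ar) = √(4.00/39.95) = √0.1001 = 0.3164.
So the volume for Ar is 14.9 × 0.3164 = 4.715 L.

4.715 L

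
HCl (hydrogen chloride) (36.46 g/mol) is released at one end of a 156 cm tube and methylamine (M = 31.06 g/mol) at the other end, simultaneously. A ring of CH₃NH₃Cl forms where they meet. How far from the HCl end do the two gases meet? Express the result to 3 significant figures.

74.9 cm

Distances travelled in equal time are proportional to diffusion rates, so d_HCl/d_CH₃NH₂ = √(M_CH₃NH₂/M_HCl) = √(31.06/36.46) = 0.9230.
With d_HCl + d_CH₃NH₂ = 156 cm, d_CH₃NH₂ = 156/(1 + 0.9230) = 81.12 cm.
d_HCl = 156 − 81.12 = 74.9 cm.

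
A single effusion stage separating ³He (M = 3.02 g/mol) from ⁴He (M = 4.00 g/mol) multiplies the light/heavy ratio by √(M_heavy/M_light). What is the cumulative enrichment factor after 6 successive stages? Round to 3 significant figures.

2.32

Each stage multiplies the ratio by α = √(4.00/3.02), so after 6 stages the overall factor is α^6 = (4.00/3.02)^(6/2).
= 1.32450^3 = 2.32.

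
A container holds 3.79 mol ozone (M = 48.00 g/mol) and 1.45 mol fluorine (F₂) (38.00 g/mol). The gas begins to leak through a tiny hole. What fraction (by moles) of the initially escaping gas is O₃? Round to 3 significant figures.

0.699

Each component's effusion rate ∝ (its partial pressure)·(1/√M) ∝ n_i/√M_i.
Mole fraction of O₃ in the effusate = (n_O₃/√M_O₃) / (n_O₃/√M_O₃ + n_F₂/√M_F₂)
= (3.79/√48.00) / (3.79/√48.00 + 1.45/√38.00) = 0.5470/(0.5470 + 0.2352) = 0.699.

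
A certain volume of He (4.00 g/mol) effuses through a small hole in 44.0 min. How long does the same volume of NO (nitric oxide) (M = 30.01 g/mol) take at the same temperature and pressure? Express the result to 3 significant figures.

Graham's law gives t_NO/t_He = √(M_NO/M_He) = √(30.01/4.00) = √7.503 = 2.739.
So the time for NO is 44.0 × 2.739 = 121 min.

121 min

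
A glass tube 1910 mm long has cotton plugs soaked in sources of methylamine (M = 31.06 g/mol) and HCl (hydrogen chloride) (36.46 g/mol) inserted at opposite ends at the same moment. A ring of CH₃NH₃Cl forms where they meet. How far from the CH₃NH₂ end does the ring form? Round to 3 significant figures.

In equal time, each gas travels a distance ∝ its rate ∝ 1/√M, so d_CH₃NH₂/d_HCl = √(M_HCl/M_CH₃NH₂) = √(36.46/31.06) = 1.083.
With d_CH₃NH₂ + d_HCl = 1910 mm, d_HCl = 1910/(1 + 1.083) = 916.8 mm.
d_CH₃NH₂ = 1910 − 916.8 = 993 mm.

993 mm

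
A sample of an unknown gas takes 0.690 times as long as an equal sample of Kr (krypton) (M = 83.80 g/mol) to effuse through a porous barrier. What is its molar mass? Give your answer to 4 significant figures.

39.90 g/mol

Using Graham's law: t_X/t_Kr = √(M_X/M_Kr).
0.690 = √(M_X/83.80)
M_X = 83.80 × 0.690² = 83.80 × 0.4761 = 39.90 g/mol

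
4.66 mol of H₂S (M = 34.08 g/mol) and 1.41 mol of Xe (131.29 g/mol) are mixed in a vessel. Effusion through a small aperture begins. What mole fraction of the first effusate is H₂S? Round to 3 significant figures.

Effusion rate of each component ∝ n_i/√M_i (partial pressure × 1/√M).
x_H₂S(eff) = (n_H₂S/√M_H₂S) / (n_H₂S/√M_H₂S + n_Xe/√M_Xe)
= (4.66/√34.08) / (4.66/√34.08 + 1.41/√131.29) = 0.7982/(0.7982 + 0.1231) = 0.866.

0.866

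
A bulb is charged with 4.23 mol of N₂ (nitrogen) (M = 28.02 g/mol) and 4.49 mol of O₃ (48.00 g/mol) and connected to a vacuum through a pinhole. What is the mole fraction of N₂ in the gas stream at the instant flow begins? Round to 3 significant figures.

The effusion rate of species i is ∝ p_i/√M_i ∝ n_i/√M_i.
Mole fraction of N₂ in the effusate = (n_N₂/√M_N₂) / (n_N₂/√M_N₂ + n_O₃/√M_O₃)
= (4.23/√28.02) / (4.23/√28.02 + 4.49/√48.00) = 0.7991/(0.7991 + 0.6481) = 0.552.

0.552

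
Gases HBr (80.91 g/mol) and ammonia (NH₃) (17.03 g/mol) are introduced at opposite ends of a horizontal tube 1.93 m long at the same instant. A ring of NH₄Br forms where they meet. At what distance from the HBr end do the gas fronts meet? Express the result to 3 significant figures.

0.607 m

In equal time, each gas travels a distance ∝ its rate ∝ 1/√M, so d_HBr/d_NH₃ = √(M_NH₃/M_HBr) = √(17.03/80.91) = 0.4588.
With d_HBr + d_NH₃ = 1.93 m, d_NH₃ = 1.93/(1 + 0.4588) = 1.323 m.
d_HBr = 1.93 − 1.323 = 0.607 m.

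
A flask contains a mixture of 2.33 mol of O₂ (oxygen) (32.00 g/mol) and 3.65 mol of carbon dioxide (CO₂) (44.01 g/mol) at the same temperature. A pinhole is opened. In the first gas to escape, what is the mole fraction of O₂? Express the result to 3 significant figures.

0.428

The effusion rate of species i is ∝ p_i/√M_i ∝ n_i/√M_i.
So x_O₂ in the escaping gas = (n_O₂/√M_O₂) / Σ(n_i/√M_i)
= (2.33/√32.00) / (2.33/√32.00 + 3.65/√44.01) = 0.4119/(0.4119 + 0.5502) = 0.428.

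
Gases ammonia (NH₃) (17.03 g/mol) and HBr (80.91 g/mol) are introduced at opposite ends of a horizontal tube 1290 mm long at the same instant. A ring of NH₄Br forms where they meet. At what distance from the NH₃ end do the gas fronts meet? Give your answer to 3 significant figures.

Graham's law gives d_NH₃/d_HBr = rate_NH₃/rate_HBr = √(M_HBr/M_NH₃) = √(80.91/17.03) = 2.180.
With d_NH₃ + d_HBr = 1290 mm, d_HBr = 1290/(1 + 2.180) = 405.7 mm.
d_NH₃ = 1290 − 405.7 = 884 mm.

884 mm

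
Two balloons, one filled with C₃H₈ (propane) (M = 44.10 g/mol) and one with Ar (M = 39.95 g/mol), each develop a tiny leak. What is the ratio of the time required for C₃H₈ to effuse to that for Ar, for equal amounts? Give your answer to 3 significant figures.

Since effusion rate ∝ 1/√M, t_C₃H₈/t_Ar = √(M_C₃H₈/M_Ar) = √(44.10/39.95) = √1.104 = 1.05.

1.05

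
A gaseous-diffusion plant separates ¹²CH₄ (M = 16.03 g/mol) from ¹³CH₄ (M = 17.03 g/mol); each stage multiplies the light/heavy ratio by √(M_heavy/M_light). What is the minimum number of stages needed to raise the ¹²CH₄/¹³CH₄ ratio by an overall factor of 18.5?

97

Single-stage factor α = √(17.03/16.03), so ln α = ½ ln(1.06238) = 0.03026.
Need α^N ≥ 18.5 ⇒ N ≥ ln(18.5) / ln α = 2.918 / 0.03026 = 96.43.
So at least 97 stages are needed.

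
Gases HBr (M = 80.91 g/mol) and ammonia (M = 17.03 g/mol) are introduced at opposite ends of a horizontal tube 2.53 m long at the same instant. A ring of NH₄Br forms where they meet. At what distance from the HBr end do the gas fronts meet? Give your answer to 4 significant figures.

Graham's law gives d_HBr/d_NH₃ = rate_HBr/rate_NH₃ = √(M_NH₃/M_HBr) = √(17.03/80.91) = 0.4588.
With d_HBr + d_NH₃ = 2.53 m, d_NH₃ = 2.53/(1 + 0.4588) = 1.734 m.
d_HBr = 2.53 − 1.734 = 0.7957 m.

0.7957 m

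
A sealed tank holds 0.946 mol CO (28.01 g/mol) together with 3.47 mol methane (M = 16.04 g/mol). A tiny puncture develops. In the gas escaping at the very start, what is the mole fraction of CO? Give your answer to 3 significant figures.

0.171

Effusion rate of each component ∝ n_i/√M_i (partial pressure × 1/√M).
x_CO(eff) = (n_CO/√M_CO) / (n_CO/√M_CO + n_CH₄/√M_CH₄)
= (0.946/√28.01) / (0.946/√28.01 + 3.47/√16.04) = 0.1787/(0.1787 + 0.8664) = 0.171.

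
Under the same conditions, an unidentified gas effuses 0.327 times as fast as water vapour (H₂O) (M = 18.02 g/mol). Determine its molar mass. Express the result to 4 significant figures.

168.5 g/mol

By Graham's law, rate_X/rate_H₂O = √(M_H₂O/M_X).
0.327 = √(18.02/M_X)
M_X = 18.02 / 0.327² = 18.02 / 0.1069 = 168.5 g/mol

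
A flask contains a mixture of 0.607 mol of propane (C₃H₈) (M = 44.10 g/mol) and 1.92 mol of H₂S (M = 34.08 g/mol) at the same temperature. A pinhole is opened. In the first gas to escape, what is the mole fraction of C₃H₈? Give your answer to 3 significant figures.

Effusion rate of each component ∝ n_i/√M_i (partial pressure × 1/√M).
x_C₃H₈(eff) = (n_C₃H₈/√M_C₃H₈) / (n_C₃H₈/√M_C₃H₈ + n_H₂S/√M_H₂S)
= (0.607/√44.10) / (0.607/√44.10 + 1.92/√34.08) = 0.09140/(0.09140 + 0.3289) = 0.217.

0.217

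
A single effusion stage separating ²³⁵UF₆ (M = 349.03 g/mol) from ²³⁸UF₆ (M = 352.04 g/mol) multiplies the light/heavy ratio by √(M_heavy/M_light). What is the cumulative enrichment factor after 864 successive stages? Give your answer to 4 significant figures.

40.84

The single-stage factor is √(M_heavy/M_light), so 864 stages give [√(352.04/349.03)]^864 = (352.04/349.03)^(864/2).
= 1.00862^432 = 40.84.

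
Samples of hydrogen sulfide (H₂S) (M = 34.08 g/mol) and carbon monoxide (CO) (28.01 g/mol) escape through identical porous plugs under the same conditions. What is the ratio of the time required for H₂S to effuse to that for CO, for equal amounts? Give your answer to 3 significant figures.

1.10

Since effusion rate ∝ 1/√M, t_H₂S/t_CO = √(M_H₂S/M_CO) = √(34.08/28.01) = √1.217 = 1.10.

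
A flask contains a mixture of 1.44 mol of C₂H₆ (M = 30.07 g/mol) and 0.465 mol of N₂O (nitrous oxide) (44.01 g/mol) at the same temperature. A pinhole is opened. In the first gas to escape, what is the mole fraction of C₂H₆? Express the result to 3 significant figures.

0.789

The effusion rate of species i is ∝ p_i/√M_i ∝ n_i/√M_i.
Mole fraction of C₂H₆ in the effusate = (n_C₂H₆/√M_C₂H₆) / (n_C₂H₆/√M_C₂H₆ + n_N₂O/√M_N₂O)
= (1.44/√30.07) / (1.44/√30.07 + 0.465/√44.01) = 0.2626/(0.2626 + 0.07009) = 0.789.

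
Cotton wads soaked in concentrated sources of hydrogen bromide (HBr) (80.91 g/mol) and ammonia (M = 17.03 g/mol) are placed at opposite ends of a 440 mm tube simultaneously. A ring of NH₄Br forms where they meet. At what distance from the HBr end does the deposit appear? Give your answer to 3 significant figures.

The fronts meet when d_HBr + d_NH₃ = L with d_HBr/d_NH₃ = √(M_NH₃/M_HBr) (Graham's law). Here √(M_NH₃/M_HBr) = √(17.03/80.91) = 0.4588.
With d_HBr + d_NH₃ = 440 mm, d_NH₃ = 440/(1 + 0.4588) = 301.6 mm.
d_HBr = 440 − 301.6 = 138 mm.

138 mm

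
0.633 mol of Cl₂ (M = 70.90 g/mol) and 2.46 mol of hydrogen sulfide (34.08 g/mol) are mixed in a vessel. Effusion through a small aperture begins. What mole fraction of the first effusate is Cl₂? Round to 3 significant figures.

0.151

The effusion rate of species i is ∝ p_i/√M_i ∝ n_i/√M_i.
So x_Cl₂ in the escaping gas = (n_Cl₂/√M_Cl₂) / Σ(n_i/√M_i)
= (0.633/√70.90) / (0.633/√70.90 + 2.46/√34.08) = 0.07518/(0.07518 + 0.4214) = 0.151.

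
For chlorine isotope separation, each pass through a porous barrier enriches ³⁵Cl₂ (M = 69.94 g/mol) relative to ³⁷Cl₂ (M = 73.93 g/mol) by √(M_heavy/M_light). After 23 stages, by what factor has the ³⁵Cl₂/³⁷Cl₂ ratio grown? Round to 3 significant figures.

1.89

After 23 stages the ratio has grown by (√(73.93/69.94))^23 = (73.93/69.94)^(23/2).
= 1.05705^(23/2) = 1.89.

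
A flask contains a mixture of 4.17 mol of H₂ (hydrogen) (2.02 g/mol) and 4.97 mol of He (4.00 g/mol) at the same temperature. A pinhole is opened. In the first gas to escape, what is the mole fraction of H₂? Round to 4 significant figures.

Rate_i ∝ x_i/√M_i (Graham's law weighted by mole fraction), so the effusate composition follows n_i/√M_i.
Mole fraction of H₂ in the effusate = (n_H₂/√M_H₂) / (n_H₂/√M_H₂ + n_He/√M_He)
= (4.17/√2.02) / (4.17/√2.02 + 4.97/√4.00) = 2.934/(2.934 + 2.485) = 0.5414.

0.5414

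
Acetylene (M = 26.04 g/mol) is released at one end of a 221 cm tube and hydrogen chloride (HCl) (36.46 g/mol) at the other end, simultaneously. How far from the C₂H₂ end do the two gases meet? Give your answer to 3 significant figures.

In equal time, each gas travels a distance ∝ its rate ∝ 1/√M, so d_C₂H₂/d_HCl = √(M_HCl/M_C₂H₂) = √(36.46/26.04) = 1.183.
With d_C₂H₂ + d_HCl = 221 cm, d_HCl = 221/(1 + 1.183) = 101.2 cm.
d_C₂H₂ = 221 − 101.2 = 120 cm.

120 cm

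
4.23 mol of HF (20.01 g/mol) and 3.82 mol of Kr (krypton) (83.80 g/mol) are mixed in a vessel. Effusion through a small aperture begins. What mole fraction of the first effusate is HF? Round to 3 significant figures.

0.694

Each component's effusion rate ∝ (its partial pressure)·(1/√M) ∝ n_i/√M_i.
Mole fraction of HF in the effusate = (n_HF/√M_HF) / (n_HF/√M_HF + n_Kr/√M_Kr)
= (4.23/√20.01) / (4.23/√20.01 + 3.82/√83.80) = 0.9456/(0.9456 + 0.4173) = 0.694.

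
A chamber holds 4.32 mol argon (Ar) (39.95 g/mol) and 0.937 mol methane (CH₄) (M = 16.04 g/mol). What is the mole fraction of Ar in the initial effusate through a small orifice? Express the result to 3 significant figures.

The effusion rate of species i is ∝ p_i/√M_i ∝ n_i/√M_i.
Mole fraction of Ar in the effusate = (n_Ar/√M_Ar) / (n_Ar/√M_Ar + n_CH₄/√M_CH₄)
= (4.32/√39.95) / (4.32/√39.95 + 0.937/√16.04) = 0.6835/(0.6835 + 0.2340) = 0.745.

0.745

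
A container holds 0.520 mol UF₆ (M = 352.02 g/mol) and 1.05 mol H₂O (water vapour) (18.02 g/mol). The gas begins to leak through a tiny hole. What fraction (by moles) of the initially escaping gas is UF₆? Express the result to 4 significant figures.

Rate_i ∝ x_i/√M_i (Graham's law weighted by mole fraction), so the effusate composition follows n_i/√M_i.
x_UF₆(eff) = (n_UF₆/√M_UF₆) / (n_UF₆/√M_UF₆ + n_H₂O/√M_H₂O)
= (0.520/√352.02) / (0.520/√352.02 + 1.05/√18.02) = 0.02772/(0.02772 + 0.2473) = 0.1008.

0.1008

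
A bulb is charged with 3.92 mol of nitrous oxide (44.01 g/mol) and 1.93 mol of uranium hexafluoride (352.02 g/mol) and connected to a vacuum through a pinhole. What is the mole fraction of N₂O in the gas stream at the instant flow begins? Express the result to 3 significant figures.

0.852

Effusion rate of each component ∝ n_i/√M_i (partial pressure × 1/√M).
So x_N₂O in the escaping gas = (n_N₂O/√M_N₂O) / Σ(n_i/√M_i)
= (3.92/√44.01) / (3.92/√44.01 + 1.93/√352.02) = 0.5909/(0.5909 + 0.1029) = 0.852.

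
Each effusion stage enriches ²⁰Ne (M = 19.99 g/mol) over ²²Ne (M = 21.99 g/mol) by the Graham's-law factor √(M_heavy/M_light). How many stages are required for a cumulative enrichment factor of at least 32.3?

73

With α = √(21.99/19.99) per stage, ln α = ½ ln(1.10005) = 0.04768.
Need α^N ≥ 32.3 ⇒ N ≥ ln(32.3) / ln α = 3.475 / 0.04768 = 72.89.
So at least 73 stages are needed.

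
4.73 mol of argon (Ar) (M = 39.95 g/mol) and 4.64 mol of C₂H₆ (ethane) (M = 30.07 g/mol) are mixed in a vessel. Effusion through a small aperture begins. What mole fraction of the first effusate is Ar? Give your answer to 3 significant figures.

0.469

Rate_i ∝ x_i/√M_i (Graham's law weighted by mole fraction), so the effusate composition follows n_i/√M_i.
x_Ar(eff) = (n_Ar/√M_Ar) / (n_Ar/√M_Ar + n_C₂H₆/√M_C₂H₆)
= (4.73/√39.95) / (4.73/√39.95 + 4.64/√30.07) = 0.7483/(0.7483 + 0.8462) = 0.469.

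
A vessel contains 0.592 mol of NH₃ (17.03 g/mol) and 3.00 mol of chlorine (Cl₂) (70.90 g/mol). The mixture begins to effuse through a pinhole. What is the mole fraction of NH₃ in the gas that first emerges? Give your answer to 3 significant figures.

0.287

Effusion rate of each component ∝ n_i/√M_i (partial pressure × 1/√M).
x_NH₃(eff) = (n_NH₃/√M_NH₃) / (n_NH₃/√M_NH₃ + n_Cl₂/√M_Cl₂)
= (0.592/√17.03) / (0.592/√17.03 + 3.00/√70.90) = 0.1435/(0.1435 + 0.3563) = 0.287.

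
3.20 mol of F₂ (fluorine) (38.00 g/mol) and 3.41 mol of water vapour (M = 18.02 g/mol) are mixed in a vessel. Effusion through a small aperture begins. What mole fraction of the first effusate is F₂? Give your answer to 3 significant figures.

The effusion rate of species i is ∝ p_i/√M_i ∝ n_i/√M_i.
So x_F₂ in the escaping gas = (n_F₂/√M_F₂) / Σ(n_i/√M_i)
= (3.20/√38.00) / (3.20/√38.00 + 3.41/√18.02) = 0.5191/(0.5191 + 0.8033) = 0.393.

0.393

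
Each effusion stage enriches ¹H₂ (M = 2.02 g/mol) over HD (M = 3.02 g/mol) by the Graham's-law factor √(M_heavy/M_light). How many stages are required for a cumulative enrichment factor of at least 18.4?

With α = √(3.02/2.02) per stage, ln α = ½ ln(1.49505) = 0.2011.
Need α^N ≥ 18.4 ⇒ N ≥ ln(18.4) / ln α = 2.912 / 0.2011 = 14.48.
Minimum whole number of stages: N = 15.

15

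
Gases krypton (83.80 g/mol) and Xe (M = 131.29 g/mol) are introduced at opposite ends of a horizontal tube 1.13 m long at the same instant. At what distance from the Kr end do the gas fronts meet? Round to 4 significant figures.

0.6282 m

Distances travelled in equal time are proportional to diffusion rates, so d_Kr/d_Xe = √(M_Xe/M_Kr) = √(131.29/83.80) = 1.252.
With d_Kr + d_Xe = 1.13 m, d_Xe = 1.13/(1 + 1.252) = 0.5018 m.
d_Kr = 1.13 − 0.5018 = 0.6282 m.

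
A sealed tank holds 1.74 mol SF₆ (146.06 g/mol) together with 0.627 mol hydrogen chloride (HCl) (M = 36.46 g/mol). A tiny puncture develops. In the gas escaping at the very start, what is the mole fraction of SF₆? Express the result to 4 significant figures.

Effusion rate of each component ∝ n_i/√M_i (partial pressure × 1/√M).
Mole fraction of SF₆ in the effusate = (n_SF₆/√M_SF₆) / (n_SF₆/√M_SF₆ + n_HCl/√M_HCl)
= (1.74/√146.06) / (1.74/√146.06 + 0.627/√36.46) = 0.1440/(0.1440 + 0.1038) = 0.5810.

0.5810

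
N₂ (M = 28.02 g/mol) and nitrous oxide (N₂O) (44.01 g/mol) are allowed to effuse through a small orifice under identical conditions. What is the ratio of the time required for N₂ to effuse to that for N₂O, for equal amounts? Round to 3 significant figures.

0.798

By Graham's law, t_N₂/t_N₂O = √(M_N₂/M_N₂O) = √(28.02/44.01) = √0.6367 = 0.798.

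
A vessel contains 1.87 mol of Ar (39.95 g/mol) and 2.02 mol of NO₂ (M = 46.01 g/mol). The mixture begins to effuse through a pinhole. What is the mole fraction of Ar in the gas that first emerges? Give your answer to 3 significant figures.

0.498

The effusion rate of species i is ∝ p_i/√M_i ∝ n_i/√M_i.
Mole fraction of Ar in the effusate = (n_Ar/√M_Ar) / (n_Ar/√M_Ar + n_NO₂/√M_NO₂)
= (1.87/√39.95) / (1.87/√39.95 + 2.02/√46.01) = 0.2959/(0.2959 + 0.2978) = 0.498.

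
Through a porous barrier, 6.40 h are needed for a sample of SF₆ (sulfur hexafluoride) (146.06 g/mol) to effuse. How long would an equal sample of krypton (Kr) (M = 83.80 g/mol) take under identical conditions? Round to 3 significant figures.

4.85 h

Using Graham's law: t_Kr/t_SF₆ = √(M_Kr/M_SF₆) = √(83.80/146.06) = √0.5737 = 0.7575.
So the time for Kr is 6.40 × 0.7575 = 4.85 h.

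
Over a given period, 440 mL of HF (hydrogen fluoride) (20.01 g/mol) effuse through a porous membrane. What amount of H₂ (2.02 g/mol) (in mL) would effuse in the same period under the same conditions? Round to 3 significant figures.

From Graham's law, rate_H₂/rate_HF = √(M_HF/M_H₂) = √(20.01/2.02) = √9.906 = 3.147.
So the volume for H₂ is 440 × 3.147 = 1380 mL.

1380 mL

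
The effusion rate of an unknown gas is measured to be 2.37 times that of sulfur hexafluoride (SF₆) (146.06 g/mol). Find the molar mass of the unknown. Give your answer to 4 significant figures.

By Graham's law, rate_X/rate_SF₆ = √(M_SF₆/M_X).
2.37 = √(146.06/M_X)
M_X = 146.06 / 2.37² = 146.06 / 5.617 = 26.00 g/mol

26.00 g/mol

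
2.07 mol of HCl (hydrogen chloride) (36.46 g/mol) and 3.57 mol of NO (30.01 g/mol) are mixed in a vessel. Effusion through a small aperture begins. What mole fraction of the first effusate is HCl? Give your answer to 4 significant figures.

0.3447

Effusion rate of each component ∝ n_i/√M_i (partial pressure × 1/√M).
x_HCl(eff) = (n_HCl/√M_HCl) / (n_HCl/√M_HCl + n_NO/√M_NO)
= (2.07/√36.46) / (2.07/√36.46 + 3.57/√30.01) = 0.3428/(0.3428 + 0.6517) = 0.3447.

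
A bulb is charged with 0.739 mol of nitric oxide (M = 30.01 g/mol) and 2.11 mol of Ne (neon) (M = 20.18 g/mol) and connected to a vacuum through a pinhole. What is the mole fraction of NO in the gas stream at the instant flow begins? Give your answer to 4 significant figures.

Effusion rate of each component ∝ n_i/√M_i (partial pressure × 1/√M).
So x_NO in the escaping gas = (n_NO/√M_NO) / Σ(n_i/√M_i)
= (0.739/√30.01) / (0.739/√30.01 + 2.11/√20.18) = 0.1349/(0.1349 + 0.4697) = 0.2231.

0.2231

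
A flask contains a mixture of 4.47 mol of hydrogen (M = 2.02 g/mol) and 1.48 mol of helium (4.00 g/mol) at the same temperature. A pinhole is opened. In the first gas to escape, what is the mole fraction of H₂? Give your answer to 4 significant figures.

0.8095

Rate_i ∝ x_i/√M_i (Graham's law weighted by mole fraction), so the effusate composition follows n_i/√M_i.
x_H₂(eff) = (n_H₂/√M_H₂) / (n_H₂/√M_H₂ + n_He/√M_He)
= (4.47/√2.02) / (4.47/√2.02 + 1.48/√4.00) = 3.145/(3.145 + 0.7400) = 0.8095.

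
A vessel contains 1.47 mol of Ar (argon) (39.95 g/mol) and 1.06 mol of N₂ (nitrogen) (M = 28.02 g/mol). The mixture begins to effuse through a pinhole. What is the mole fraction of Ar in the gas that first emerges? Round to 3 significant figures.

0.537

Rate_i ∝ x_i/√M_i (Graham's law weighted by mole fraction), so the effusate composition follows n_i/√M_i.
x_Ar(eff) = (n_Ar/√M_Ar) / (n_Ar/√M_Ar + n_N₂/√M_N₂)
= (1.47/√39.95) / (1.47/√39.95 + 1.06/√28.02) = 0.2326/(0.2326 + 0.2002) = 0.537.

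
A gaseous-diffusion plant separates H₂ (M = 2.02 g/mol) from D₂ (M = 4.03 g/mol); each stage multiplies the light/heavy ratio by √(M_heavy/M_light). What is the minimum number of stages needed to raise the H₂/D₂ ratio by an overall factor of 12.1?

Single-stage factor α = √(4.03/2.02), so ln α = ½ ln(1.99505) = 0.3453.
Need α^N ≥ 12.1 ⇒ N ≥ ln(12.1) / ln α = 2.493 / 0.3453 = 7.22.
Minimum whole number of stages: N = 8.

8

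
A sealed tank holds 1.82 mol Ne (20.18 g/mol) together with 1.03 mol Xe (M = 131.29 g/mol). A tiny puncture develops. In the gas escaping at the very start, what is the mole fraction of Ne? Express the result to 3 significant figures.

0.818

Effusion rate of each component ∝ n_i/√M_i (partial pressure × 1/√M).
Mole fraction of Ne in the effusate = (n_Ne/√M_Ne) / (n_Ne/√M_Ne + n_Xe/√M_Xe)
= (1.82/√20.18) / (1.82/√20.18 + 1.03/√131.29) = 0.4051/(0.4051 + 0.08989) = 0.818.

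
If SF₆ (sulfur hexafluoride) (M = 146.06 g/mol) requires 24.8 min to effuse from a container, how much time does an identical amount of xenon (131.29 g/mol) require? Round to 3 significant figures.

23.5 min

From Graham's law, t_Xe/t_SF₆ = √(M_Xe/M_SF₆) = √(131.29/146.06) = √0.8989 = 0.9481.
So the time for Xe is 24.8 × 0.9481 = 23.5 min.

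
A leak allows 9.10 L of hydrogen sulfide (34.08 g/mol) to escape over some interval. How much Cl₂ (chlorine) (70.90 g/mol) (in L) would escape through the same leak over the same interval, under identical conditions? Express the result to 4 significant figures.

By Graham's law, rate_Cl₂/rate_H₂S = √(M_H₂S/M_Cl₂) = √(34.08/70.90) = √0.4807 = 0.6933.
So the volume for Cl₂ is 9.10 × 0.6933 = 6.309 L.

6.309 L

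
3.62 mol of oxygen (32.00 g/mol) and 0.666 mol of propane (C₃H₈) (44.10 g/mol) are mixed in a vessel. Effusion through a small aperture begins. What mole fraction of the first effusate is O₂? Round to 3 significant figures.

Rate_i ∝ x_i/√M_i (Graham's law weighted by mole fraction), so the effusate composition follows n_i/√M_i.
Mole fraction of O₂ in the effusate = (n_O₂/√M_O₂) / (n_O₂/√M_O₂ + n_C₃H₈/√M_C₃H₈)
= (3.62/√32.00) / (3.62/√32.00 + 0.666/√44.10) = 0.6399/(0.6399 + 0.1003) = 0.865.

0.865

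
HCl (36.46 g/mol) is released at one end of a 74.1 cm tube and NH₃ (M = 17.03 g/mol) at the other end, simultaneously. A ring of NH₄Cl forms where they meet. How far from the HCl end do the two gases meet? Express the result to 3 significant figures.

In equal time, each gas travels a distance ∝ its rate ∝ 1/√M, so d_HCl/d_NH₃ = √(M_NH₃/M_HCl) = √(17.03/36.46) = 0.6834.
With d_HCl + d_NH₃ = 74.1 cm, d_NH₃ = 74.1/(1 + 0.6834) = 44.02 cm.
d_HCl = 74.1 − 44.02 = 30.1 cm.

30.1 cm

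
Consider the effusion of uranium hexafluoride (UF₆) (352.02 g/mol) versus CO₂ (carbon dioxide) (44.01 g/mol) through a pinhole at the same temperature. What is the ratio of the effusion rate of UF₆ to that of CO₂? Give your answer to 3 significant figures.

Using Graham's law: rate_UF₆/rate_CO₂ = √(M_CO₂/M_UF₆) = √(44.01/352.02) = √0.1250 = 0.354.

0.354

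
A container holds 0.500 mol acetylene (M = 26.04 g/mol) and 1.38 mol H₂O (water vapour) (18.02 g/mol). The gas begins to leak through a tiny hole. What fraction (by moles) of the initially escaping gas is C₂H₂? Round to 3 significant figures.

Each component's effusion rate ∝ (its partial pressure)·(1/√M) ∝ n_i/√M_i.
So x_C₂H₂ in the escaping gas = (n_C₂H₂/√M_C₂H₂) / Σ(n_i/√M_i)
= (0.500/√26.04) / (0.500/√26.04 + 1.38/√18.02) = 0.09798/(0.09798 + 0.3251) = 0.232.

0.232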